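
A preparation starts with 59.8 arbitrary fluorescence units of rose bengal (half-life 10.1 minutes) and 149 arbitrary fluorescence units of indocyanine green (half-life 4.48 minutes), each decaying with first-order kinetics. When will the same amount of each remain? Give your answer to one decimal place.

Set 59.8·(1/2)^(t/10.1) = 149·(1/2)^(t/4.48).
Taking log₂: log₂(59.8/149) = t·(1/10.1 − 1/4.48).
log₂(0.40134) = -1.3171; 1/10.1 − 1/4.48 = -0.1242.
t = -1.3171 / -0.1242 ≈ 10.604 minutes.

10.6 minutes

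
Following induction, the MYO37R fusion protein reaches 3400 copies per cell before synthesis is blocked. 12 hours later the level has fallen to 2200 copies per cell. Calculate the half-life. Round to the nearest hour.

19 hours

A/A₀ = 2200/3400 ≈ 0.64706.
n = log₂(1.5455) ≈ 0.62803 half-lives elapsed in 12 hours.
t½ = 12/0.62803 ≈ 19.107 hours.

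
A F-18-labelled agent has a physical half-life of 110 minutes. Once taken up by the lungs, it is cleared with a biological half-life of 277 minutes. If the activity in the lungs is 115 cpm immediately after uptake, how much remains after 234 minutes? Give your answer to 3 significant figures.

14.7 cpm

1/t_eff = 1/t_phys + 1/t_biol = 1/110 + 1/277 = 0.012701 per minute.
t_eff = 110 × 277 / (110 + 277) ≈ 78.734 minutes.
Remaining = 115 × (1/2)^(234/78.734) = 115 × (1/2)^2.972 ≈ 14.656 cpm.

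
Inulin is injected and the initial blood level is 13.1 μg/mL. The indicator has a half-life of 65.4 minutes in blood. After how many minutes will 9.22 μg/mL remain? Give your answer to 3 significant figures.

Fraction remaining = 9.22/13.1 ≈ 0.70382.
n = log₂(13.1/9.22) = ln(1.4208)/ln 2 ≈ 0.50673 half-lives.
t = n × t½ = 0.50673 × 65.4 ≈ 33.14 minutes.

33.1 minutes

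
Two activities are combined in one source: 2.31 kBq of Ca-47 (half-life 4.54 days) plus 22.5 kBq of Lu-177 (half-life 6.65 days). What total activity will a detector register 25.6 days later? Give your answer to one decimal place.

1.6 kBq

Ca-47: 2.31 × (1/2)^(25.6/4.54) = 2.31 × (1/2)^5.6388 ≈ 0.046363 kBq.
Lu-177: 22.5 × (1/2)^(25.6/6.65) = 22.5 × (1/2)^3.8496 ≈ 1.5607 kBq.
Total = 0.046363 + 1.5607 ≈ 1.6071 kBq.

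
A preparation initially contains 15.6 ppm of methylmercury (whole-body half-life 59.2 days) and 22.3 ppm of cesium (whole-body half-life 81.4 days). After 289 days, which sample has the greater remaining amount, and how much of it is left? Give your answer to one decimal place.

cesium, 1.9 ppm

methylmercury: 15.6 × (1/2)^4.8818 ≈ 0.52914 ppm.
cesium: 22.3 × (1/2)^3.5504 ≈ 1.9034 ppm.
Cesium has more remaining, at ≈ 1.9034 ppm.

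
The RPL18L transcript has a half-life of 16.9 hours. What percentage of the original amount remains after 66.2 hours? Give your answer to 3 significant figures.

n = 66.2/16.9 ≈ 3.9172 half-lives.
Fraction remaining = (1/2)^3.9172 ≈ 0.066194, i.e. 6.6194%.

6.62%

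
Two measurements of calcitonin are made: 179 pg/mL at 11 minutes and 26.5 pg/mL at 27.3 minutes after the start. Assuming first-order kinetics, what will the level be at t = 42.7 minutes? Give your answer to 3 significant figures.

4.36 pg/mL

Over Δt = 27.3 − 11 = 16.3 minutes, the level fell by a factor of 179/26.5 ≈ 6.7547.
n = log₂(6.7547) ≈ 2.7559 half-lives, so t½ = 16.3/2.7559 ≈ 5.9146 minutes.
From t = 27.3 to t = 42.7: 26.5 × (1/2)^((42.7−27.3)/5.9146) ≈ 4.3596 pg/mL.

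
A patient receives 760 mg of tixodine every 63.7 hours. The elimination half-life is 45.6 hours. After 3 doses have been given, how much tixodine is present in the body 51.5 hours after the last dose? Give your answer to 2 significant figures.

The 3 doses were given 178.9, 115.2, 51.5 hours ago.
Total = 760·(1/2)^(178.9/45.6) + 760·(1/2)^(115.2/45.6) + 760·(1/2)^(51.5/45.6)
      = 50.096 + 131.92 + 347.4 ≈ 529.42 mg.

530 mg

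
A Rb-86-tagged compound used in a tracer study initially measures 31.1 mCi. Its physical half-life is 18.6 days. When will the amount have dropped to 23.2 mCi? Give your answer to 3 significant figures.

7.86 days

Fraction remaining = 23.2/31.1 ≈ 0.74598.
n = log₂(31.1/23.2) = ln(1.3405)/ln 2 ≈ 0.42279 half-lives.
t = n × t½ = 0.42279 × 18.6 ≈ 7.8639 days.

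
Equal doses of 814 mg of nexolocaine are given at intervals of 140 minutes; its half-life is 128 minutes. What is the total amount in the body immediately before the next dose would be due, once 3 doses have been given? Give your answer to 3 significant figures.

644 mg

The 3 doses were given 420, 280, 140 minutes ago.
Total = 814·(1/2)^(420/128) + 814·(1/2)^(280/128) + 814·(1/2)^(140/128)
      = 83.728 + 178.7 + 381.39 ≈ 643.82 mg.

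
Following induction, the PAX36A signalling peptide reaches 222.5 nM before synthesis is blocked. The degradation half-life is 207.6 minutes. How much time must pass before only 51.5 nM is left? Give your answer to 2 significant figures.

Fraction remaining = 51.5/222.5 ≈ 0.23146.
n = log₂(222.5/51.5) = ln(4.3204)/ln 2 ≈ 2.1112 half-lives.
t = n × t½ = 2.1112 × 207.6 ≈ 438.28 minutes.

440 minutes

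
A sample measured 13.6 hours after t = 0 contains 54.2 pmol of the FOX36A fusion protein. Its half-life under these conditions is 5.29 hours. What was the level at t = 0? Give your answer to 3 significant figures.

Number of half-lives elapsed: n = 13.6/5.29 ≈ 2.5709.
A₀ = A × 2^n = 54.2 × 2^2.5709 = 54.2 × 5.9418 ≈ 322.04 pmol.

322 pmol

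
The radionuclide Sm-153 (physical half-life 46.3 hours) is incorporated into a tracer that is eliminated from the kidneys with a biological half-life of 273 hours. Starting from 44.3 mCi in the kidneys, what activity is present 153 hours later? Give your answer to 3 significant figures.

1/t_eff = 1/t_phys + 1/t_biol = 1/46.3 + 1/273 = 0.025261 per hour.
t_eff = 46.3 × 273 / (46.3 + 273) ≈ 39.586 hours.
Remaining = 44.3 × (1/2)^(153/39.586) = 44.3 × (1/2)^3.865 ≈ 3.0404 mCi.

3.04 mCi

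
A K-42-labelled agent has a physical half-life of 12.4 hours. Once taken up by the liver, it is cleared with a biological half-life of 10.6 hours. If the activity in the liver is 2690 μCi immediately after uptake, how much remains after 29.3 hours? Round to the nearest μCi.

77 μCi

1/t_eff = 1/t_phys + 1/t_biol = 1/12.4 + 1/10.6 = 0.17498 per hour.
t_eff = 12.4 × 10.6 / (12.4 + 10.6) ≈ 5.7148 hours.
Remaining = 2690 × (1/2)^(29.3/5.7148) = 2690 × (1/2)^5.1271 ≈ 76.976 μCi.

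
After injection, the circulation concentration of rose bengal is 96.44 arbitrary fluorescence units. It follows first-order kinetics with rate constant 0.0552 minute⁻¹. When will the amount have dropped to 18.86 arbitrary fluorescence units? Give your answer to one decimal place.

29.6 minutes

t½ = ln 2 / λ = 0.69315 / 0.0552 ≈ 12.557 minutes.
Fraction remaining = 18.86/96.44 ≈ 0.19556.
n = log₂(96.44/18.86) = ln(5.1135)/ln 2 ≈ 2.3543 half-lives.
t = n × t½ = 2.3543 × 12.557 ≈ 29.563 minutes.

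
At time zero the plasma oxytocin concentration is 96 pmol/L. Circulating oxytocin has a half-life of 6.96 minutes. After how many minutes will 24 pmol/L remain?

13.92 minutes

24/96 = 1/4, so 2 half-lives have elapsed.
t = 2 × 6.96 = 13.92 minutes.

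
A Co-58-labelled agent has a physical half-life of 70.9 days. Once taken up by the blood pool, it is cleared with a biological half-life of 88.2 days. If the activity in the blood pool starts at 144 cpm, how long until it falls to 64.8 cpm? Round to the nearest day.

1/t_eff = 1/t_phys + 1/t_biol = 1/70.9 + 1/88.2 = 0.025442 per day.
t_eff = 70.9 × 88.2 / (70.9 + 88.2) ≈ 39.305 days.
n = log₂(144/64.8) ≈ 1.152; t = 1.152 × 39.305 ≈ 45.279 days.

45 days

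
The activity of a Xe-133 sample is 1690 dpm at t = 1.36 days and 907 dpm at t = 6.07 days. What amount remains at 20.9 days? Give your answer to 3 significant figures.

Over Δt = 6.07 − 1.36 = 4.71 days, the level fell by a factor of 1690/907 ≈ 1.8633.
n = log₂(1.8633) ≈ 0.89785 half-lives, so t½ = 4.71/0.89785 ≈ 5.2459 days.
From t = 6.07 to t = 20.9: 907 × (1/2)^((20.9−6.07)/5.2459) ≈ 127.82 dpm.

128 dpm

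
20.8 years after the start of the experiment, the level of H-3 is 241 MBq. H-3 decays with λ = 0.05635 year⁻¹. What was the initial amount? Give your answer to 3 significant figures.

778 MBq

t½ = ln 2 / λ = 0.69315 / 0.05635 ≈ 12.301 years.
Number of half-lives elapsed: n = 20.8/12.301 ≈ 1.691.
A₀ = A × 2^n = 241 × 2^1.691 = 241 × 3.2287 ≈ 778.12 MBq.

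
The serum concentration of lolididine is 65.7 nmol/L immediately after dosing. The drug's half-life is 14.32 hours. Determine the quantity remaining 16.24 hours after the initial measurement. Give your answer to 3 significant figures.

29.9 nmol/L

Number of half-lives: n = 16.24/14.32 ≈ 1.1341.
Remaining = 65.7 × (1/2)^1.1341 = 65.7 × 0.45563 ≈ 29.935 nmol/L.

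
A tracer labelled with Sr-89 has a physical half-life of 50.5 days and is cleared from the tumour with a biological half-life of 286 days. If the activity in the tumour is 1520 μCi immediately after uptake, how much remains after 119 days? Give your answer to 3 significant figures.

222 μCi

1/t_eff = 1/t_phys + 1/t_biol = 1/50.5 + 1/286 = 0.023298 per day.
t_eff = 50.5 × 286 / (50.5 + 286) ≈ 42.921 days.
Remaining = 1520 × (1/2)^(119/42.921) = 1520 × (1/2)^2.7725 ≈ 222.45 μCi.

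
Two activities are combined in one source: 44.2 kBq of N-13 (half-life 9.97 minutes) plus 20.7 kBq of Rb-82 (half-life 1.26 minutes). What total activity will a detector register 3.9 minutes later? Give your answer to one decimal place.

36.1 kBq

N-13: 44.2 × (1/2)^(3.9/9.97) = 44.2 × (1/2)^0.39117 ≈ 33.703 kBq.
Rb-82: 20.7 × (1/2)^(3.9/1.26) = 20.7 × (1/2)^3.0952 ≈ 2.4222 kBq.
Total = 33.703 + 2.4222 ≈ 36.125 kBq.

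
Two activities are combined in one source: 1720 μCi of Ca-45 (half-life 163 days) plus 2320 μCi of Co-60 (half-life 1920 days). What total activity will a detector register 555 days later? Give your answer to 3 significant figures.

2060 μCi

Ca-45: 1720 × (1/2)^(555/163) = 1720 × (1/2)^3.4049 ≈ 162.39 μCi.
Co-60: 2320 × (1/2)^(555/1920) = 2320 × (1/2)^0.28906 ≈ 1898.8 μCi.
Total = 162.39 + 1898.8 ≈ 2061.2 μCi.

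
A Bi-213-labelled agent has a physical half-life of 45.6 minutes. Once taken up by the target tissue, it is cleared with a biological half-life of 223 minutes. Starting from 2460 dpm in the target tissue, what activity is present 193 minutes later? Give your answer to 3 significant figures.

1/t_eff = 1/t_phys + 1/t_biol = 1/45.6 + 1/223 = 0.026414 per minute.
t_eff = 45.6 × 223 / (45.6 + 223) ≈ 37.859 minutes.
Remaining = 2460 × (1/2)^(193/37.859) = 2460 × (1/2)^5.0979 ≈ 71.83 dpm.

71.8 dpm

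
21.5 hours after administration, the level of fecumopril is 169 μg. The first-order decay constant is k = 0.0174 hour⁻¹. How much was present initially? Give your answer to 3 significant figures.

246 μg

t½ = ln 2 / k = 0.69315 / 0.0174 ≈ 39.836 hours.
Number of half-lives elapsed: n = 21.5/39.836 ≈ 0.53971.
A₀ = A × 2^n = 169 × 2^0.53971 = 169 × 1.4537 ≈ 245.67 μg.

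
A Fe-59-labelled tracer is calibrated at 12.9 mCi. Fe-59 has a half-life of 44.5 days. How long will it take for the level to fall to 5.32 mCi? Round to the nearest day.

57 days

Fraction remaining = 5.32/12.9 ≈ 0.4124.
n = log₂(12.9/5.32) = ln(2.4248)/ln 2 ≈ 1.2779 half-lives.
t = n × t½ = 1.2779 × 44.5 ≈ 56.865 days.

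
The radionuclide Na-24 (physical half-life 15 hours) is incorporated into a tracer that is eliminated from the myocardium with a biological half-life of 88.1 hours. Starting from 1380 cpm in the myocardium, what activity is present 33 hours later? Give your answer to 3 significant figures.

1/t_eff = 1/t_phys + 1/t_biol = 1/15 + 1/88.1 = 0.078017 per hour.
t_eff = 15 × 88.1 / (15 + 88.1) ≈ 12.818 hours.
Remaining = 1380 × (1/2)^(33/12.818) = 1380 × (1/2)^2.5746 ≈ 231.66 cpm.

232 cpm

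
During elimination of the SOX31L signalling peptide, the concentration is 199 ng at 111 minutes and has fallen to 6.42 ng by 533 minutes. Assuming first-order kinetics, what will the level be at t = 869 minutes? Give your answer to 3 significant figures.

0.417 ng

Over Δt = 533 − 111 = 422 minutes, the level fell by a factor of 199/6.42 ≈ 30.997.
n = log₂(30.997) ≈ 4.9541 half-lives, so t½ = 422/4.9541 ≈ 85.183 minutes.
From t = 533 to t = 869: 6.42 × (1/2)^((869−533)/85.183) ≈ 0.417 ng.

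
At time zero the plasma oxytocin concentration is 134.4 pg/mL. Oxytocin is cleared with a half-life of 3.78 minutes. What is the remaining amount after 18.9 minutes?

4.2 pg/mL

Elapsed time is 5 half-lives (18.9/3.78).
Each half-life halves the amount: 134.4 × (1/2)^5 = 134.4/32 = 4.2 pg/mL.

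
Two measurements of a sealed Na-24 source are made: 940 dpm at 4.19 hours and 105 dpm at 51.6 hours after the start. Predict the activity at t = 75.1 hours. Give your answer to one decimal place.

Over Δt = 51.6 − 4.19 = 47.41 hours, the level fell by a factor of 940/105 ≈ 8.9524.
n = log₂(8.9524) ≈ 3.1623 half-lives, so t½ = 47.41/3.1623 ≈ 14.992 hours.
From t = 51.6 to t = 75.1: 105 × (1/2)^((75.1−51.6)/14.992) ≈ 35.427 dpm.

35.4 dpm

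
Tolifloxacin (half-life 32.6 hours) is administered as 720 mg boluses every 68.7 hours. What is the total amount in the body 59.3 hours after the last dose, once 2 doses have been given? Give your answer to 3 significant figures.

251 mg

The 2 doses were given 128, 59.3 hours ago.
Total = 720·(1/2)^(128/32.6) + 720·(1/2)^(59.3/32.6)
      = 47.356 + 204.06 ≈ 251.41 mg.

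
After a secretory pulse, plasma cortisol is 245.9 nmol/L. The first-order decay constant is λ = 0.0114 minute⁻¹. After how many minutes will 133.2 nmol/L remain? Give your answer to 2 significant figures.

t½ = ln 2 / λ = 0.69315 / 0.0114 ≈ 60.802 minutes.
Fraction remaining = 133.2/245.9 ≈ 0.54168.
n = log₂(245.9/133.2) = ln(1.8461)/ln 2 ≈ 0.88448 half-lives.
t = n × t½ = 0.88448 × 60.802 ≈ 53.778 minutes.

54 minutes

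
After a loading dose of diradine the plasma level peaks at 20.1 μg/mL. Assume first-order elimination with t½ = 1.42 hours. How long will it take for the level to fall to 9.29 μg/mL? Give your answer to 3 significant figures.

Fraction remaining = 9.29/20.1 ≈ 0.46219.
n = log₂(20.1/9.29) = ln(2.1636)/ln 2 ≈ 1.1134 half-lives.
t = n × t½ = 1.1134 × 1.42 ≈ 1.5811 hours.

1.58 hours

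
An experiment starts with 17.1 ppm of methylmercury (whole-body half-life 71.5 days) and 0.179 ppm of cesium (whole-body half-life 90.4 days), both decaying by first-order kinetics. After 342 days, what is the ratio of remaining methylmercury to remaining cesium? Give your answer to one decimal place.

methylmercury: 17.1 × (1/2)^(342/71.5) = 17.1 × (1/2)^4.7832 ≈ 0.62102 ppm.
cesium: 0.179 × (1/2)^(342/90.4) = 0.179 × (1/2)^3.7832 ≈ 0.013002 ppm.
Ratio ≈ 0.62102 / 0.013002 ≈ 47.764.

47.8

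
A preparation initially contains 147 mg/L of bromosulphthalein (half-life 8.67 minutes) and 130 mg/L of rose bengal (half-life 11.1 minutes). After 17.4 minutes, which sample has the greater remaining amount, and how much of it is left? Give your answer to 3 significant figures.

rose bengal, 43.9 mg/L

bromosulphthalein: 147 × (1/2)^2.0069 ≈ 36.574 mg/L.
rose bengal: 130 × (1/2)^1.5676 ≈ 43.859 mg/L.
Rose bengal has more remaining, at ≈ 43.859 mg/L.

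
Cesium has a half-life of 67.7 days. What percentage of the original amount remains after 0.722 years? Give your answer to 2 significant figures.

0.722 years = 263.53 days.
n = 263.53/67.7 ≈ 3.8926 half-lives.
Fraction remaining = (1/2)^3.8926 ≈ 0.06733, i.e. 6.733%.

6.7%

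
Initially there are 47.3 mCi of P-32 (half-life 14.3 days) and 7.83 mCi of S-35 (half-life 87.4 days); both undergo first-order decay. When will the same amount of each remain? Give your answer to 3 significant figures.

44.4 days

Set 47.3·(1/2)^(t/14.3) = 7.83·(1/2)^(t/87.4).
Taking log₂: log₂(47.3/7.83) = t·(1/14.3 − 1/87.4).
log₂(6.0409) = 2.5948; 1/14.3 − 1/87.4 = 0.058488.
t = 2.5948 / 0.058488 ≈ 44.364 days.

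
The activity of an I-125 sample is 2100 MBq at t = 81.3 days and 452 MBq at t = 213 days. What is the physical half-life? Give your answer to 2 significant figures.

59 days

Over Δt = 213 − 81.3 = 131.7 days, the level fell by a factor of 2100/452 ≈ 4.646.
n = log₂(4.646) ≈ 2.216 half-lives, so t½ = 131.7/2.216 ≈ 59.432 days.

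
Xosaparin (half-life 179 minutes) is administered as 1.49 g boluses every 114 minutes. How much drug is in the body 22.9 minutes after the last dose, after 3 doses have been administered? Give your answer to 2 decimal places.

2.80 g

The 3 doses were given 250.9, 136.9, 22.9 minutes ago.
Total = 1.49·(1/2)^(250.9/179) + 1.49·(1/2)^(136.9/179) + 1.49·(1/2)^(22.9/179)
      = 0.56395 + 0.87691 + 1.3636 ≈ 2.8044 g.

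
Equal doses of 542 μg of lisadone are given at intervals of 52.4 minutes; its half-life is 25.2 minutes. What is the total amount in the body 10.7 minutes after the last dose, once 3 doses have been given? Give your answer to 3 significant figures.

522 μg

The 3 doses were given 115.5, 63.1, 10.7 minutes ago.
Total = 542·(1/2)^(115.5/25.2) + 542·(1/2)^(63.1/25.2) + 542·(1/2)^(10.7/25.2)
      = 22.609 + 95.55 + 403.81 ≈ 521.97 μg.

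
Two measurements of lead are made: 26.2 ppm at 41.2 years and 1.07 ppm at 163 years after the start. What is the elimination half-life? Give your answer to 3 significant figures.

26.4 years

Over Δt = 163 − 41.2 = 121.8 years, the level fell by a factor of 26.2/1.07 ≈ 24.486.
n = log₂(24.486) ≈ 4.6139 half-lives, so t½ = 121.8/4.6139 ≈ 26.399 years.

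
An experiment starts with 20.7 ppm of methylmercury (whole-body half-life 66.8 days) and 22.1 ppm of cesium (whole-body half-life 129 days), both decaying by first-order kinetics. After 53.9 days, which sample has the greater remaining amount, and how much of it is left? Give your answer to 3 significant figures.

cesium, 16.5 ppm

methylmercury: 20.7 × (1/2)^0.80689 ≈ 11.832 ppm.
cesium: 22.1 × (1/2)^0.41783 ≈ 16.543 ppm.
Cesium has more remaining, at ≈ 16.543 ppm.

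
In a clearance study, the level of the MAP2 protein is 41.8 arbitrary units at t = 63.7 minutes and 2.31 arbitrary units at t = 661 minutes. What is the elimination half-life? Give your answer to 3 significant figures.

Over Δt = 661 − 63.7 = 597.3 minutes, the level fell by a factor of 41.8/2.31 ≈ 18.095.
n = log₂(18.095) ≈ 4.1775 half-lives, so t½ = 597.3/4.1775 ≈ 142.98 minutes.

143 minutes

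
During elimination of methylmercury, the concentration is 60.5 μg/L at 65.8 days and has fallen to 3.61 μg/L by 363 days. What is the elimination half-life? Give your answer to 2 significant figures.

Over Δt = 363 − 65.8 = 297.2 days, the level fell by a factor of 60.5/3.61 ≈ 16.759.
n = log₂(16.759) ≈ 4.0669 half-lives, so t½ = 297.2/4.0669 ≈ 73.078 days.

73 days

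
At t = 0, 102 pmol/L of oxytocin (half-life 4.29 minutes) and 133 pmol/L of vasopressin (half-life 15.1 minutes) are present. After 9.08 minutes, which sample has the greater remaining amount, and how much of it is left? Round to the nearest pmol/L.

oxytocin: 102 × (1/2)^2.1166 ≈ 23.521 pmol/L.
vasopressin: 133 × (1/2)^0.60132 ≈ 87.667 pmol/L.
Vasopressin has more remaining, at ≈ 87.667 pmol/L.

vasopressin, 88 pmol/L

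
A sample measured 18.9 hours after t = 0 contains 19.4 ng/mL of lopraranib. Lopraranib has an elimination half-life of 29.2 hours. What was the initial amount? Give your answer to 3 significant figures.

30.4 ng/mL

Number of half-lives elapsed: n = 18.9/29.2 ≈ 0.64726.
A₀ = A × 2^n = 19.4 × 2^0.64726 = 19.4 × 1.5662 ≈ 30.384 ng/mL.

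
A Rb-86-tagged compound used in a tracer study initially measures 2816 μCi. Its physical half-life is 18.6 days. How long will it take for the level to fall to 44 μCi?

111.6 days

44/2816 = 1/64, so 6 half-lives have elapsed.
t = 6 × 18.6 = 111.6 days.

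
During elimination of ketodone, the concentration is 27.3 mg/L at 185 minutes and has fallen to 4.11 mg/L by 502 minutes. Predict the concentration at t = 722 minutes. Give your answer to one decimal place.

1.1 mg/L

Over Δt = 502 − 185 = 317 minutes, the level fell by a factor of 27.3/4.11 ≈ 6.6423.
n = log₂(6.6423) ≈ 2.7317 half-lives, so t½ = 317/2.7317 ≈ 116.05 minutes.
From t = 502 to t = 722: 4.11 × (1/2)^((722−502)/116.05) ≈ 1.1044 mg/L.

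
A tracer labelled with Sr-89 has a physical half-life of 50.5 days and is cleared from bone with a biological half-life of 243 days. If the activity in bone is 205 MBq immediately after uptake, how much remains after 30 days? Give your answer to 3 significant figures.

125 MBq

1/t_eff = 1/t_phys + 1/t_biol = 1/50.5 + 1/243 = 0.023917 per day.
t_eff = 50.5 × 243 / (50.5 + 243) ≈ 41.811 days.
Remaining = 205 × (1/2)^(30/41.811) = 205 × (1/2)^0.71752 ≈ 124.67 MBq.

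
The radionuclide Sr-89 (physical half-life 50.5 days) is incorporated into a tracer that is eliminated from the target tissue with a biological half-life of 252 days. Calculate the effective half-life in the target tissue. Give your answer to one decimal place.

42.1 days

1/t_eff = 1/t_phys + 1/t_biol = 1/50.5 + 1/252 = 0.02377 per day.
t_eff = 50.5 × 252 / (50.5 + 252) ≈ 42.069 days.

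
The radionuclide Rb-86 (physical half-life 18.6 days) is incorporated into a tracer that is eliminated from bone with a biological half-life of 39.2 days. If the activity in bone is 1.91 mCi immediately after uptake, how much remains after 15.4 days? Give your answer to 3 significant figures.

0.819 mCi

1/t_eff = 1/t_phys + 1/t_biol = 1/18.6 + 1/39.2 = 0.079274 per day.
t_eff = 18.6 × 39.2 / (18.6 + 39.2) ≈ 12.615 days.
Remaining = 1.91 × (1/2)^(15.4/12.615) = 1.91 × (1/2)^1.2208 ≈ 0.81947 mCi.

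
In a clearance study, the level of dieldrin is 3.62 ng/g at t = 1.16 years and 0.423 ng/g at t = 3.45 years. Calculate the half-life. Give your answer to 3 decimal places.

0.739 years

Over Δt = 3.45 − 1.16 = 2.29 years, the level fell by a factor of 3.62/0.423 ≈ 8.5579.
n = log₂(8.5579) ≈ 3.0973 half-lives, so t½ = 2.29/3.0973 ≈ 0.73936 years.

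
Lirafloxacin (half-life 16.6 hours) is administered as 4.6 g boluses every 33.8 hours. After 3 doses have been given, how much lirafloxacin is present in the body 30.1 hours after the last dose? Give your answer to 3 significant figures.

1.71 g

The 3 doses were given 97.7, 63.9, 30.1 hours ago.
Total = 4.6·(1/2)^(97.7/16.6) + 4.6·(1/2)^(63.9/16.6) + 4.6·(1/2)^(30.1/16.6)
      = 0.07781 + 0.31913 + 1.3089 ≈ 1.7059 g.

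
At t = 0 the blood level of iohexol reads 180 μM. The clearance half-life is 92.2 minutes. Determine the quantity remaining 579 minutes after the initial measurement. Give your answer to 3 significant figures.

Number of half-lives: n = 579/92.2 ≈ 6.2798.
Remaining = 180 × (1/2)^6.2798 = 180 × 0.01287 ≈ 2.3166 μM.

2.32 μM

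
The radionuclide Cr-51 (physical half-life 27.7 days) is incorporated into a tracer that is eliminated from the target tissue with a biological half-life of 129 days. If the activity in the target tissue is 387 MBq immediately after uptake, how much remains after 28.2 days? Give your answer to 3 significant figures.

164 MBq

1/t_eff = 1/t_phys + 1/t_biol = 1/27.7 + 1/129 = 0.043853 per day.
t_eff = 27.7 × 129 / (27.7 + 129) ≈ 22.803 days.
Remaining = 387 × (1/2)^(28.2/22.803) = 387 × (1/2)^1.2367 ≈ 164.23 MBq.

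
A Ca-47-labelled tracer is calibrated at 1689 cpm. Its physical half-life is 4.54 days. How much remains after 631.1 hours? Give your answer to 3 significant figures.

Convert the elapsed time: 631.1 hours = 26.2958 days.
Number of half-lives: n = 26.2958/4.54 ≈ 5.792.
Remaining = 1689 × (1/2)^5.792 = 1689 × 0.018048 ≈ 30.483 cpm.

30.5 cpm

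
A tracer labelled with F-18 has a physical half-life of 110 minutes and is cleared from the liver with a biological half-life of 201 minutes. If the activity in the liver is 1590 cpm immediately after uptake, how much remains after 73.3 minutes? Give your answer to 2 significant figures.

780 cpm

1/t_eff = 1/t_phys + 1/t_biol = 1/110 + 1/201 = 0.014066 per minute.
t_eff = 110 × 201 / (110 + 201) ≈ 71.093 minutes.
Remaining = 1590 × (1/2)^(73.3/71.093) = 1590 × (1/2)^1.031 ≈ 778.08 cpm.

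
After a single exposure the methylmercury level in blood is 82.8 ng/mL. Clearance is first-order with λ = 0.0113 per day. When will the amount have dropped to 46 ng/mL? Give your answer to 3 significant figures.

52.0 days

t½ = ln 2 / λ = 0.69315 / 0.0113 ≈ 61.34 days.
Fraction remaining = 46/82.8 ≈ 0.55556.
n = log₂(82.8/46) = ln(1.8)/ln 2 ≈ 0.848 half-lives.
t = n × t½ = 0.848 × 61.34 ≈ 52.017 days.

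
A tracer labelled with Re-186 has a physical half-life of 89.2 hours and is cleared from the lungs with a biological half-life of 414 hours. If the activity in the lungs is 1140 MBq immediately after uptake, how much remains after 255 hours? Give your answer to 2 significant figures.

1/t_eff = 1/t_phys + 1/t_biol = 1/89.2 + 1/414 = 0.013626 per hour.
t_eff = 89.2 × 414 / (89.2 + 414) ≈ 73.388 hours.
Remaining = 1140 × (1/2)^(255/73.388) = 1140 × (1/2)^3.4747 ≈ 102.55 MBq.

100 MBq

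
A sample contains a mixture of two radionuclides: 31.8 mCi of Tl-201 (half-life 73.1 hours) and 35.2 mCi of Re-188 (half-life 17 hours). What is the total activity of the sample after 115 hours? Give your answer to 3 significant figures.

Tl-201: 31.8 × (1/2)^(115/73.1) = 31.8 × (1/2)^1.5732 ≈ 10.687 mCi.
Re-188: 35.2 × (1/2)^(115/17) = 35.2 × (1/2)^6.7647 ≈ 0.32372 mCi.
Total = 10.687 + 0.32372 ≈ 11.011 mCi.

11.0 mCi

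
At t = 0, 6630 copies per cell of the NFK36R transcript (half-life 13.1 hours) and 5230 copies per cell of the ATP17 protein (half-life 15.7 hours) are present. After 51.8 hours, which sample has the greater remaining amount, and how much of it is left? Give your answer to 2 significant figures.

NFK36R transcript: 6630 × (1/2)^3.9542 ≈ 427.74 copies per cell.
ATP17 protein: 5230 × (1/2)^3.2994 ≈ 531.24 copies per cell.
ATP17 protein has more remaining, at ≈ 531.24 copies per cell.

ATP17 protein, 530 copies per cell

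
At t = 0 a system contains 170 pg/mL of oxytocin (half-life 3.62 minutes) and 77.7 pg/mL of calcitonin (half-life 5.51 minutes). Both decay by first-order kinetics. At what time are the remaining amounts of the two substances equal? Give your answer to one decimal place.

Set 170·(1/2)^(t/3.62) = 77.7·(1/2)^(t/5.51).
Taking log₂: log₂(170/77.7) = t·(1/3.62 − 1/5.51).
log₂(2.1879) = 1.1295; 1/3.62 − 1/5.51 = 0.094755.
t = 1.1295 / 0.094755 ≈ 11.921 minutes.

11.9 minutes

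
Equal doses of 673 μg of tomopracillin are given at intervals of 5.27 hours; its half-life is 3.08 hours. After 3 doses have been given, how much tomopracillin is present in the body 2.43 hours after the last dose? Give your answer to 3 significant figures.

545 μg

The 3 doses were given 12.97, 7.7, 2.43 hours ago.
Total = 673·(1/2)^(12.97/3.08) + 673·(1/2)^(7.7/3.08) + 673·(1/2)^(2.43/3.08)
      = 36.338 + 118.97 + 389.51 ≈ 544.82 μg.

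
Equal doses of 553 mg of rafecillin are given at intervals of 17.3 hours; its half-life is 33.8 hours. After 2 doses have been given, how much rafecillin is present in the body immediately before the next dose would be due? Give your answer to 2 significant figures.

660 mg

The 2 doses were given 34.6, 17.3 hours ago.
Total = 553·(1/2)^(34.6/33.8) + 553·(1/2)^(17.3/33.8)
      = 272 + 387.84 ≈ 659.84 mg.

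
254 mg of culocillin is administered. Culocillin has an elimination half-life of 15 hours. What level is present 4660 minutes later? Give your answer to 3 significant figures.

7.02 mg

Convert the elapsed time: 4660 minutes = 77.6667 hours.
Number of half-lives: n = 77.6667/15 ≈ 5.1778.
Remaining = 254 × (1/2)^5.1778 = 254 × 0.027627 ≈ 7.0173 mg.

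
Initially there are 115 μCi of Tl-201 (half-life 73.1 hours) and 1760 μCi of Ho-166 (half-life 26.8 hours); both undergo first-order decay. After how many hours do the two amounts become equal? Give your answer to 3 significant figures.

167 hours

Set 115·(1/2)^(t/73.1) = 1760·(1/2)^(t/26.8).
Taking log₂: log₂(115/1760) = t·(1/73.1 − 1/26.8).
log₂(0.065341) = -3.9359; 1/73.1 − 1/26.8 = -0.023634.
t = -3.9359 / -0.023634 ≈ 166.54 hours.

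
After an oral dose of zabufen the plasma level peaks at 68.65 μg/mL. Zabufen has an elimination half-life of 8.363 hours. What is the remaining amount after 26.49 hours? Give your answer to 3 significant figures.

Number of half-lives: n = 26.49/8.363 ≈ 3.1675.
Remaining = 68.65 × (1/2)^3.1675 = 68.65 × 0.1113 ≈ 7.6405 μg/mL.

7.64 μg/mL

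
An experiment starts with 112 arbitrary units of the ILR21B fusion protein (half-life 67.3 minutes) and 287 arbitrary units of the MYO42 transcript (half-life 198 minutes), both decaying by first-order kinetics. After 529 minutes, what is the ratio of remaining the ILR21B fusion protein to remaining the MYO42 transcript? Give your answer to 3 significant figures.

ILR21B fusion protein: 112 × (1/2)^(529/67.3) = 112 × (1/2)^7.8603 ≈ 0.48197 arbitrary units.
MYO42 transcript: 287 × (1/2)^(529/198) = 287 × (1/2)^2.6717 ≈ 45.042 arbitrary units.
Ratio ≈ 0.48197 / 45.042 ≈ 0.010701.

0.0107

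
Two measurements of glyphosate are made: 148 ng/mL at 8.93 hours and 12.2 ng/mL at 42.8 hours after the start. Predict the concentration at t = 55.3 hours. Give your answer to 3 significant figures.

Over Δt = 42.8 − 8.93 = 33.87 hours, the level fell by a factor of 148/12.2 ≈ 12.131.
n = log₂(12.131) ≈ 3.6006 half-lives, so t½ = 33.87/3.6006 ≈ 9.4067 hours.
From t = 42.8 to t = 55.3: 12.2 × (1/2)^((55.3−42.8)/9.4067) ≈ 4.8567 ng/mL.

4.86 ng/mL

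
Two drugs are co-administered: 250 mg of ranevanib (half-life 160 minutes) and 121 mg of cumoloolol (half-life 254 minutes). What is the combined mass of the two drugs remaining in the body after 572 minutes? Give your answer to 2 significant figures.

46 mg

ranevanib: 250 × (1/2)^(572/160) = 250 × (1/2)^3.575 ≈ 20.978 mg.
cumoloolol: 121 × (1/2)^(572/254) = 121 × (1/2)^2.252 ≈ 25.402 mg.
Total = 20.978 + 25.402 ≈ 46.38 mg.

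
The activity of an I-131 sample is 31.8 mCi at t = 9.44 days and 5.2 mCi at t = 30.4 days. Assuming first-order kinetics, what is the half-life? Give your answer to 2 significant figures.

8.0 days

Over Δt = 30.4 − 9.44 = 20.96 days, the level fell by a factor of 31.8/5.2 ≈ 6.1154.
n = log₂(6.1154) ≈ 2.6124 half-lives, so t½ = 20.96/2.6124 ≈ 8.0231 days.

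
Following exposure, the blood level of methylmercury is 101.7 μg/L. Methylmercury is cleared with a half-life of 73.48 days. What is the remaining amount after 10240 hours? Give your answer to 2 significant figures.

Convert the elapsed time: 10240 hours = 426.667 days.
Number of half-lives: n = 426.667/73.48 ≈ 5.8066.
Remaining = 101.7 × (1/2)^5.8066 = 101.7 × 0.017867 ≈ 1.8171 μg/L.

1.8 μg/L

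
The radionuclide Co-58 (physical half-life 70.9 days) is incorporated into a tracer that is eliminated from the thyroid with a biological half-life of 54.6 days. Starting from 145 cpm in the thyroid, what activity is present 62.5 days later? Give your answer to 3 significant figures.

1/t_eff = 1/t_phys + 1/t_biol = 1/70.9 + 1/54.6 = 0.032419 per day.
t_eff = 70.9 × 54.6 / (70.9 + 54.6) ≈ 30.846 days.
Remaining = 145 × (1/2)^(62.5/30.846) = 145 × (1/2)^2.0262 ≈ 35.597 cpm.

35.6 cpm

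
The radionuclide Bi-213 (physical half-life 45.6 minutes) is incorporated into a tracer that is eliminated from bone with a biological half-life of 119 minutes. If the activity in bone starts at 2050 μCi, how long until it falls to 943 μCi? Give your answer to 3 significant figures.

1/t_eff = 1/t_phys + 1/t_biol = 1/45.6 + 1/119 = 0.030333 per minute.
t_eff = 45.6 × 119 / (45.6 + 119) ≈ 32.967 minutes.
n = log₂(2050/943) ≈ 1.1203; t = 1.1203 × 32.967 ≈ 36.933 minutes.

36.9 minutes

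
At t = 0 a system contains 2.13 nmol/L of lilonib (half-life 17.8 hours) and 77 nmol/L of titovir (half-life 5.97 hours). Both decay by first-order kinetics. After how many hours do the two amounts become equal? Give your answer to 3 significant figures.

Set 2.13·(1/2)^(t/17.8) = 77·(1/2)^(t/5.97).
Taking log₂: log₂(2.13/77) = t·(1/17.8 − 1/5.97).
log₂(0.027662) = -5.1759; 1/17.8 − 1/5.97 = -0.11132.
t = -5.1759 / -0.11132 ≈ 46.494 hours.

46.5 hours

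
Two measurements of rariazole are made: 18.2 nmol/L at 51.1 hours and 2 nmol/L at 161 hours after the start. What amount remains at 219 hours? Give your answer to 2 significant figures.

0.62 nmol/L

Over Δt = 161 − 51.1 = 109.9 hours, the level fell by a factor of 18.2/2 ≈ 9.1.
n = log₂(9.1) ≈ 3.1859 half-lives, so t½ = 109.9/3.1859 ≈ 34.496 hours.
From t = 161 to t = 219: 2 × (1/2)^((219−161)/34.496) ≈ 0.62358 nmol/L.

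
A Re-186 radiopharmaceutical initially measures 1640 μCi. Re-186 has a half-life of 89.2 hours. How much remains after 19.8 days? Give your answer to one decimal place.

Convert the elapsed time: 19.8 days = 475.2 hours.
Number of half-lives: n = 475.2/89.2 ≈ 5.3274.
Remaining = 1640 × (1/2)^5.3274 = 1640 × 0.024906 ≈ 40.846 μCi.

40.8 μCi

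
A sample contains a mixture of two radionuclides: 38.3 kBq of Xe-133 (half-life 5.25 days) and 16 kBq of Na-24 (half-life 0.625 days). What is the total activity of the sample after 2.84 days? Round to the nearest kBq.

Xe-133: 38.3 × (1/2)^(2.84/5.25) = 38.3 × (1/2)^0.54095 ≈ 26.324 kBq.
Na-24: 16 × (1/2)^(2.84/0.625) = 16 × (1/2)^4.544 ≈ 0.68587 kBq.
Total = 26.324 + 0.68587 ≈ 27.01 kBq.

27 kBq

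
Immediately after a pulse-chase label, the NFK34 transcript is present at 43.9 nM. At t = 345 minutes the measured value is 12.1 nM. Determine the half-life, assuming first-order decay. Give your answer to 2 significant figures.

190 minutes

A/A₀ = 12.1/43.9 ≈ 0.27563.
n = log₂(3.6281) ≈ 1.8592 half-lives elapsed in 345 minutes.
t½ = 345/1.8592 ≈ 185.56 minutes.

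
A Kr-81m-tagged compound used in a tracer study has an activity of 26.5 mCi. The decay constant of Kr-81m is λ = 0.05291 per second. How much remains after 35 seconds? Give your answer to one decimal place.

t½ = ln 2 / λ = 0.69315 / 0.05291 ≈ 13.1 seconds.
Number of half-lives: n = 35/13.1 ≈ 2.6717.
Remaining = 26.5 × (1/2)^2.6717 = 26.5 × 0.15695 ≈ 4.1591 mCi.

4.2 mCi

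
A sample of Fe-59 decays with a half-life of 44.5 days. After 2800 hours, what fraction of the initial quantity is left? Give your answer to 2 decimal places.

2800 hours = 116.667 days.
n = 116.667/44.5 ≈ 2.6217 half-lives.
Fraction remaining = (1/2)^2.6217 ≈ 0.16247.

0.16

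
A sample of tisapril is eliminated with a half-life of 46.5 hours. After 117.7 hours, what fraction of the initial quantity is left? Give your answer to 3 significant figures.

0.173

n = 117.7/46.5 ≈ 2.5312 half-lives.
Fraction remaining = (1/2)^2.5312 ≈ 0.173.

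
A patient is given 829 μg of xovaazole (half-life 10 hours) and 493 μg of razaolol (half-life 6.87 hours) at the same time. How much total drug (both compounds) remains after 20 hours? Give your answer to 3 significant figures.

xovaazole: 829 × (1/2)^(20/10) = 829 × (1/2)^2 ≈ 207.25 μg.
razaolol: 493 × (1/2)^(20/6.87) = 493 × (1/2)^2.9112 ≈ 65.537 μg.
Total = 207.25 + 65.537 ≈ 272.79 μg.

273 μg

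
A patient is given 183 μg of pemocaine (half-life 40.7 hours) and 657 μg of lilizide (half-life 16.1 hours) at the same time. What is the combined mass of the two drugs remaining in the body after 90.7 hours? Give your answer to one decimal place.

pemocaine: 183 × (1/2)^(90.7/40.7) = 183 × (1/2)^2.2285 ≈ 39.049 μg.
lilizide: 657 × (1/2)^(90.7/16.1) = 657 × (1/2)^5.6335 ≈ 13.234 μg.
Total = 39.049 + 13.234 ≈ 52.283 μg.

52.3 μg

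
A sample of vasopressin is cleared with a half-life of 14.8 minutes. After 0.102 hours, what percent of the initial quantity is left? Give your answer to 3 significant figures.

0.102 hours = 6.12 minutes.
n = 6.12/14.8 ≈ 0.41351 half-lives.
Fraction remaining = (1/2)^0.41351 ≈ 0.75079, i.e. 75.079%.

75.1%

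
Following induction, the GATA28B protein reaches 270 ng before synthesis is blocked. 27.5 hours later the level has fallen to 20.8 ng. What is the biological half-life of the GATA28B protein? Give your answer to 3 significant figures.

A/A₀ = 20.8/270 ≈ 0.077037.
n = log₂(12.981) ≈ 3.6983 half-lives elapsed in 27.5 hours.
t½ = 27.5/3.6983 ≈ 7.4358 hours.

7.44 hours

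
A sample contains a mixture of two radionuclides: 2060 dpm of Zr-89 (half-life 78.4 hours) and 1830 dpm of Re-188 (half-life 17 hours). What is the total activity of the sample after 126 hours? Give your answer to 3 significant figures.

687 dpm

Zr-89: 2060 × (1/2)^(126/78.4) = 2060 × (1/2)^1.6071 ≈ 676.19 dpm.
Re-188: 1830 × (1/2)^(126/17) = 1830 × (1/2)^7.4118 ≈ 10.747 dpm.
Total = 676.19 + 10.747 ≈ 686.94 dpm.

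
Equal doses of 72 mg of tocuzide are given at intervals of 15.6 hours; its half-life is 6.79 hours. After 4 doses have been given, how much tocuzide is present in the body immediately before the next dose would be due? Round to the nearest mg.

The 4 doses were given 62.4, 46.8, 31.2, 15.6 hours ago.
Total = 72·(1/2)^(62.4/6.79) + 72·(1/2)^(46.8/6.79) + 72·(1/2)^(31.2/6.79) + 72·(1/2)^(15.6/6.79)
      = 0.12327 + 0.60602 + 2.9792 + 14.646 ≈ 18.354 mg.

18 mg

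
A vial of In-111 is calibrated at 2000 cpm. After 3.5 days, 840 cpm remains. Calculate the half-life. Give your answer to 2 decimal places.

2.80 days

A/A₀ = 840/2000 ≈ 0.42.
n = log₂(2.381) ≈ 1.2515 half-lives elapsed in 3.5 days.
t½ = 3.5/1.2515 ≈ 2.7966 days.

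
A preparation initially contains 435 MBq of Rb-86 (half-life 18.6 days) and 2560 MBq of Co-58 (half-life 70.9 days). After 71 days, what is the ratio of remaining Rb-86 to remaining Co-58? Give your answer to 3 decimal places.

0.024

Rb-86: 435 × (1/2)^(71/18.6) = 435 × (1/2)^3.8172 ≈ 30.86 MBq.
Co-58: 2560 × (1/2)^(71/70.9) = 2560 × (1/2)^1.0014 ≈ 1278.7 MBq.
Ratio ≈ 30.86 / 1278.7 ≈ 0.024133.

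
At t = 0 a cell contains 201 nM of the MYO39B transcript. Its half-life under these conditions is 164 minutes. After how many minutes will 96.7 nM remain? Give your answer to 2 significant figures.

170 minutes

Fraction remaining = 96.7/201 ≈ 0.48109.
n = log₂(201/96.7) = ln(2.0786)/ln 2 ≈ 1.0556 half-lives.
t = n × t½ = 1.0556 × 164 ≈ 173.12 minutes.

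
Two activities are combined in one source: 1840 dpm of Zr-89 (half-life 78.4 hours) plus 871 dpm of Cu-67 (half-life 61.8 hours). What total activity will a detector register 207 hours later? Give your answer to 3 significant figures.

381 dpm

Zr-89: 1840 × (1/2)^(207/78.4) = 1840 × (1/2)^2.6403 ≈ 295.13 dpm.
Cu-67: 871 × (1/2)^(207/61.8) = 871 × (1/2)^3.3495 ≈ 85.45 dpm.
Total = 295.13 + 85.45 ≈ 380.58 dpm.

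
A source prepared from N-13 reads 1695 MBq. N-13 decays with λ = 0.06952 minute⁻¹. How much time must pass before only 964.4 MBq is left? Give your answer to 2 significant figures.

t½ = ln 2 / λ = 0.69315 / 0.06952 ≈ 9.9705 minutes.
Fraction remaining = 964.4/1695 ≈ 0.56897.
n = log₂(1695/964.4) = ln(1.7576)/ln 2 ≈ 0.81358 half-lives.
t = n × t½ = 0.81358 × 9.9705 ≈ 8.1118 minutes.

8.1 minutes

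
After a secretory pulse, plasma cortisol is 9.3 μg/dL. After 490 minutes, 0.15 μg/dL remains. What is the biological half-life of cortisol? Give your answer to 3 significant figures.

82.3 minutes

A/A₀ = 0.15/9.3 ≈ 0.016129.
n = log₂(62) ≈ 5.9542 half-lives elapsed in 490 minutes.
t½ = 490/5.9542 ≈ 82.295 minutes.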